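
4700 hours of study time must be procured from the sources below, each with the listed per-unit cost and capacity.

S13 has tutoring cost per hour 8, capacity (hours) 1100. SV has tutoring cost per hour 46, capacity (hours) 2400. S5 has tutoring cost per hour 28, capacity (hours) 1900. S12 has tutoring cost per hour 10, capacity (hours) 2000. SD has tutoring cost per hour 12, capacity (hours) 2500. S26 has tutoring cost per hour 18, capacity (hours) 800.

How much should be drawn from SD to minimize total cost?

1600

Fill from the cheapest source first.
S13 (8): use full 1100 → 3600 hours to go.
S12 at 10: take all 2000 hours → 1600 still needed.
SD (12): take the remaining 1600 → done.
S26, S5, SV: unused.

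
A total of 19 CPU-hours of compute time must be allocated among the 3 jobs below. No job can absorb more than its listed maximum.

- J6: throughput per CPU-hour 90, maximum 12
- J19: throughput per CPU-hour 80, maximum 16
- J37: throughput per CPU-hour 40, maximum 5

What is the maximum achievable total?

Highest throughput per CPU-hour first: J6 90 > J19 80 > J37 40.
J6: +12 to 12 (cap) ; 7 left.
J19 has room for 16 but only 7 remain, so it gets 7.
Total = 90×12 + 80×7 = 1640.

1640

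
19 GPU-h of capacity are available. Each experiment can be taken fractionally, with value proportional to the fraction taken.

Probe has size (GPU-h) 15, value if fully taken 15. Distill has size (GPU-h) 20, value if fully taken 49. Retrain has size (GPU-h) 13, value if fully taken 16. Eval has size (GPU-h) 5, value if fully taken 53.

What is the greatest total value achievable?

87.3

Rank by value-to-size ratio: Eval 53/5≈10.6, Distill 49/20≈2.45, Retrain 16/13≈1.23, Probe 15/15≈1.
Eval: take in full, 5 GPU-h for value 53 → 14 left.
14 GPU-h left: a 14/20 share of Distill gives 49×14/20 = 34.3.
Total value = 87.3.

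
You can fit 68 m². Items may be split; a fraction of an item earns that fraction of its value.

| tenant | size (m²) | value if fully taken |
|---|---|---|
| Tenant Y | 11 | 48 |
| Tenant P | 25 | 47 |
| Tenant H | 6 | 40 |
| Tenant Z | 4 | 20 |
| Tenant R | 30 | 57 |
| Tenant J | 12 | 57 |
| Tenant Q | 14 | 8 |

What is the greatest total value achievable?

Best value per unit of size first: Tenant H 40/6≈6.67, Tenant Z 20/4≈5, Tenant J 57/12≈4.75, Tenant Y 48/11≈4.36, Tenant R 57/30≈1.9, Tenant P 47/25≈1.88, Tenant Q 8/14≈0.571.
All 6 m² of Tenant H fit (value 40) → 62 remain.
Tenant Z: take in full, 4 m² for value 20 → 58 left.
Take all of Tenant J (12 m², value 57) → 46 m² left.
Take all of Tenant Y (11 m², value 48) → 35 m² left.
Tenant R: take in full, 30 m² for value 57 → 5 left.
Fill the last 5 m² with part of Tenant P: 5/25 of it earns 9.4.
Total value = 231.4.

231.4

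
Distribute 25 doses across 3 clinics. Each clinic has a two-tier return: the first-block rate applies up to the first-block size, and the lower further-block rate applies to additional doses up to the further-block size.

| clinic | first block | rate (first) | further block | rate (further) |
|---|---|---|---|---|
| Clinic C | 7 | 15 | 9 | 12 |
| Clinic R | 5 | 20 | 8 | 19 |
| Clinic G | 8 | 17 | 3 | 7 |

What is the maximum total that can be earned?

Treat each block as its own option and order by rate: Clinic R/first 20 > Clinic R/second 19 > Clinic G/first 17 > Clinic C/first 15 > Clinic C/second 12 > Clinic G/second 7.
Fill Clinic R first block (5 at 20) → 20 left.
Clinic R/second (19): +8 → 12 left.
Clinic G first at 17: fill all 8 → 4 left.
4 remain; put them into Clinic C first at 15.
Total = 20×5 + 19×8 + 17×8 + 15×4 = 448.

448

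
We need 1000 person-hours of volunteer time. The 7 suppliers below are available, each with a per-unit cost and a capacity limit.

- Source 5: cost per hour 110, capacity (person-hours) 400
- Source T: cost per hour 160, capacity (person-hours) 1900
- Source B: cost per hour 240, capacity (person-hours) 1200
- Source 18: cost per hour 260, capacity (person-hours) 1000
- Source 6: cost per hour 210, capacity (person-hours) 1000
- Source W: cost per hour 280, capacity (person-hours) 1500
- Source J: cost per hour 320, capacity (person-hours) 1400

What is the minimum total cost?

140000

Use suppliers in increasing cost order.
Source 5 (110): use full 400 — 600 person-hours to go.
Source T (160): take the remaining 600 — done.
Source 6, Source B, Source 18, Source W, Source J: unused.
Cost = 400×110 + 600×160 = 140000.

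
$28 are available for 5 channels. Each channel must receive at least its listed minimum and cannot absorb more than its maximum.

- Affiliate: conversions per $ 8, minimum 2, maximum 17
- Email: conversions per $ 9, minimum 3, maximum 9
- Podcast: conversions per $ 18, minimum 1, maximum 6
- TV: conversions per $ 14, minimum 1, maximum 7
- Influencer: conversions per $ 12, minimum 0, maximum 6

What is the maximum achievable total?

357

Meeting every minimum uses 2+3+1+1+0 = 7 $, leaving 21.
Highest conversions per $ first: Podcast 18 > TV 14 > Influencer 12 > Email 9 > Affiliate 8.
Podcast: +5 to 6 (cap) — 16 left.
TV takes 6 more to reach its cap of 7 — 10 left.
Give Influencer 6 more to hit its cap of 6 — 4 left.
Only 4 left; Email takes them to reach 7.
Total = 8×2 + 9×7 + 18×6 + 14×7 + 12×6 = 357.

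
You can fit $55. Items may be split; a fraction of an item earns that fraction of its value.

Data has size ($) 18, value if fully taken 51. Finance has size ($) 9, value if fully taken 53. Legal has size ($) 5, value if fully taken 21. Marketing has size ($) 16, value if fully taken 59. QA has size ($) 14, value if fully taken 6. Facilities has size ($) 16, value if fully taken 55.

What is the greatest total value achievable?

Best value per unit of size first: Finance 53/9≈5.89, Legal 21/5≈4.2, Marketing 59/16≈3.69, Facilities 55/16≈3.44, Data 51/18≈2.83, QA 6/14≈0.429.
Finance: take in full, 9 $ for value 53 → 46 left.
Legal: take in full, 5 $ for value 21 → 41 left.
Take all of Marketing (16 $, value 59) → 25 $ left.
All 16 $ of Facilities fit (value 55) → 9 remain.
Fill the last 9 $ with part of Data: 9/18 of it earns 25.5.
Total value = 213.5.

213.5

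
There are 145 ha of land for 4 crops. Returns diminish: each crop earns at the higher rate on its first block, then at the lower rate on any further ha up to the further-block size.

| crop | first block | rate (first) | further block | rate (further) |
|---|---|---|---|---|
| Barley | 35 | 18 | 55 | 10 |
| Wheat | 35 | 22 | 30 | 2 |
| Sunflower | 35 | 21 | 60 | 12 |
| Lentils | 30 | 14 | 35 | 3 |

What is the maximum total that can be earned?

2675

Order all 8 blocks by rate: Wheat/tier1 22 > Sunflower/tier1 21 > Barley/tier1 18 > Lentils/tier1 14 > Sunflower/tier2 12 > Barley/tier2 10 > Lentils/tier2 3 > Wheat/tier2 2.
Wheat/tier1 (22): +35 — 110 left.
Fill Sunflower tier1 block (35 at 21) — 75 left.
Fill Barley tier1 block (35 at 18) — 40 left.
Lentils/tier1 (14): +30 — 10 left.
10 remain; put them into Sunflower tier2 at 12.
Total = 22×35 + 21×35 + 18×35 + 14×30 + 12×10 = 2675.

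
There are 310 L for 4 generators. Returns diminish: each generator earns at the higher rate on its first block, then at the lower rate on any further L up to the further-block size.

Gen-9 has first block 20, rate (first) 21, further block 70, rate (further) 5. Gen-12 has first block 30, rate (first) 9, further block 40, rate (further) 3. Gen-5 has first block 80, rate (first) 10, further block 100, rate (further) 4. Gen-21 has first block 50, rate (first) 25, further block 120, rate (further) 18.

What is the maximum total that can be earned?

Order all 8 blocks by rate: Gen-21/tier1 25 > Gen-9/tier1 21 > Gen-21/tier2 18 > Gen-5/tier1 10 > Gen-12/tier1 9 > Gen-9/tier2 5 > Gen-5/tier2 4 > Gen-12/tier2 3.
Gen-21/tier1 (25): +50 ; 260 left.
Fill Gen-9 tier1 block (20 at 21) ; 240 left.
Gen-21/tier2 (18): +120 ; 120 left.
Gen-5/tier1 (10): +80 ; 40 left.
Gen-12/tier1 (9): +30 ; 10 left.
Gen-9 tier2 at 5: only 10 left, fill 10.
Total = 25×50 + 21×20 + 18×120 + 10×80 + 9×30 + 5×10 = 4950.

4950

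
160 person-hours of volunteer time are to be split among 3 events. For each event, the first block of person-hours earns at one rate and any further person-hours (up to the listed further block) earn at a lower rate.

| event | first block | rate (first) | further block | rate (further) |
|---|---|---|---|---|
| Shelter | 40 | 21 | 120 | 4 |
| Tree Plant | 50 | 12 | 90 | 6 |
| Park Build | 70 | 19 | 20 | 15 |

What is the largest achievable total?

Rank every tier by rate: Shelter/first 21 > Park Build/first 19 > Park Build/second 15 > Tree Plant/first 12 > Tree Plant/second 6 > Shelter/second 4.
Shelter first at 21: fill all 40 — 120 left.
Park Build first at 19: fill all 70 — 50 left.
Fill Park Build second block (20 at 15) — 30 left.
Tree Plant/first: +30 of 50 at 12; pool empty.
Total = 21×40 + 19×70 + 15×20 + 12×30 = 2830.

2830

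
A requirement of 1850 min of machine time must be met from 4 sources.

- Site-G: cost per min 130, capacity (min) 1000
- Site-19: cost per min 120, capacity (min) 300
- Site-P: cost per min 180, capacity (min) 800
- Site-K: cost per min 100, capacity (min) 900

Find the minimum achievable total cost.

210500

Fill from the cheapest source first.
Take 900 from Site-K at 100 — need 950 more.
Take 300 from Site-19 at 120 — need 650 more.
Site-G at 130: take 650 of its 1000 — requirement met.
Site-P: unused.
Cost = 900×100 + 300×120 + 650×130 = 210500.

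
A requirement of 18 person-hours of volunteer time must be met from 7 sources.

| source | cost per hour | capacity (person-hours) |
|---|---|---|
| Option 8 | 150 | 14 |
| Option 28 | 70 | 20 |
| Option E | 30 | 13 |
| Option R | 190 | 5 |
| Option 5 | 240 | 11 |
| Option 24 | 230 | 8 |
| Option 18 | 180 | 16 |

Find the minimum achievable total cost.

740

Cheapest first:
Option E (30): use full 13 → 5 person-hours to go.
Option 28 (70): take the remaining 5 → done.
Option 8, Option 18, Option R, Option 24, Option 5: unused.
Cost = 13×30 + 5×70 = 740.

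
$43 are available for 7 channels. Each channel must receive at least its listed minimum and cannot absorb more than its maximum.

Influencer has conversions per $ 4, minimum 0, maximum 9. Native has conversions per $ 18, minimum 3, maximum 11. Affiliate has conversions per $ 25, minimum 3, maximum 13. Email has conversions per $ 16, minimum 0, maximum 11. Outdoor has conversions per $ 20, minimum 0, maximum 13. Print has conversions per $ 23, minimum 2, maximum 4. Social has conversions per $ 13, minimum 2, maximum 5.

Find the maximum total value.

Meeting every minimum uses 0+3+3+0+0+2+2 = 10 $, leaving 33.
Rank by conversions per $: Affiliate 25 > Print 23 > Outdoor 20 > Native 18 > Email 16 > Social 13 > Influencer 4.
Affiliate: +10 to 13 (cap) ; 23 left.
Print takes 2 more to reach its cap of 4 ; 21 left.
Outdoor: +13 to 13 (cap) ; 8 left.
Give Native 8 more to hit its cap of 11 ; 0 left.
Total = 18×11 + 25×13 + 20×13 + 23×4 + 13×2 = 901.

901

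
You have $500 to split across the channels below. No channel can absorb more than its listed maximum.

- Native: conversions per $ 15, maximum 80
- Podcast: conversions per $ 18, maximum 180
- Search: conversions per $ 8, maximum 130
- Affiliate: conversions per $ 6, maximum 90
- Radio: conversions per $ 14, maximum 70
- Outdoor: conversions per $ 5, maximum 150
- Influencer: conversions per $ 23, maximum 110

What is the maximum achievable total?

Order the channels by conversions per $: Influencer 23 > Podcast 18 > Native 15 > Radio 14 > Search 8 > Affiliate 6 > Outdoor 5.
Influencer takes 110 to reach its cap of 110 — 390 left.
Podcast takes 180 to reach its cap of 180 — 210 left.
Give Native 80 to hit its cap of 80 — 130 left.
Give Radio 70 to hit its cap of 70 — 60 left.
Search has room for 130 but only 60 remain, so it gets 60.
Total = 15×80 + 18×180 + 8×60 + 14×70 + 23×110 = 8430.

8430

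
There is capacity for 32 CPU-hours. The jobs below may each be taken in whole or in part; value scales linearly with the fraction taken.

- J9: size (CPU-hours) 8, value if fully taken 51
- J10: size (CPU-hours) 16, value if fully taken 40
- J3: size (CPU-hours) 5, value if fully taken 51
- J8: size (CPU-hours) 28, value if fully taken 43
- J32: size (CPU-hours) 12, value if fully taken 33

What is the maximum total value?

152.5

Sort by value density: J3 51/5≈10.2, J9 51/8≈6.38, J32 33/12≈2.75, J10 40/16≈2.5, J8 43/28≈1.54.
J3: take in full, 5 CPU-hours for value 51 — 27 left.
J9: take in full, 8 CPU-hours for value 51 — 19 left.
Take all of J32 (12 CPU-hours, value 33) — 7 CPU-hours left.
7 CPU-hours left: a 7/16 share of J10 gives 40×7/16 = 17.5.
Total value = 152.5.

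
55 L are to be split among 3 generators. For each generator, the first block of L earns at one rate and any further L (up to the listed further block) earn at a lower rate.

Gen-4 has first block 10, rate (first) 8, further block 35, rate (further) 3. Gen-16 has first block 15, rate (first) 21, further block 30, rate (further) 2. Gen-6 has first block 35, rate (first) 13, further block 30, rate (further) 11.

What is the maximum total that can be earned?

825

Order all 6 blocks by rate: Gen-16/tier1 21 > Gen-6/tier1 13 > Gen-6/tier2 11 > Gen-4/tier1 8 > Gen-4/tier2 3 > Gen-16/tier2 2.
Gen-16/tier1 (21): +15 — 40 left.
Gen-6/tier1 (13): +35 — 5 left.
5 remain; put them into Gen-6 tier2 at 11.
Total = 21×15 + 13×35 + 11×5 = 825.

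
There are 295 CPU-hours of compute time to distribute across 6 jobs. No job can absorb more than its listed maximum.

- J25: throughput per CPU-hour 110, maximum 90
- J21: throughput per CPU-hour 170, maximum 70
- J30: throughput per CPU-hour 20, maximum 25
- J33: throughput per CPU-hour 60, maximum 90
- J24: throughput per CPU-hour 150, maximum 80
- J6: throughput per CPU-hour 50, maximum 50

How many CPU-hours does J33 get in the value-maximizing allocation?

Highest throughput per CPU-hour first: J21 170 > J24 150 > J25 110 > J33 60 > J6 50 > J30 20.
J21 takes 70 to reach its cap of 70 → 225 left.
Give J24 80 to hit its cap of 80 → 145 left.
Give J25 90 to hit its cap of 90 → 55 left.
J33 has room for 90 but only 55 remain, so it gets 55.

55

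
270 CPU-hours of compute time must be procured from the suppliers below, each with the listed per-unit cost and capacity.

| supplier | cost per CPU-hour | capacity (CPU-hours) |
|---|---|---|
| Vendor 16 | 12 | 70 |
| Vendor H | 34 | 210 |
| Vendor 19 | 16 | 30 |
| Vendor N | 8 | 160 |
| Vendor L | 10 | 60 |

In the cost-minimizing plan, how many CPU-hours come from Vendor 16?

50

Use suppliers in increasing cost order.
Take 160 from Vendor N at 8 → need 110 more.
Vendor L (10): use full 60 → 50 CPU-hours to go.
Vendor 16 (12): take the remaining 50 → done.
Vendor 19, Vendor H: unused.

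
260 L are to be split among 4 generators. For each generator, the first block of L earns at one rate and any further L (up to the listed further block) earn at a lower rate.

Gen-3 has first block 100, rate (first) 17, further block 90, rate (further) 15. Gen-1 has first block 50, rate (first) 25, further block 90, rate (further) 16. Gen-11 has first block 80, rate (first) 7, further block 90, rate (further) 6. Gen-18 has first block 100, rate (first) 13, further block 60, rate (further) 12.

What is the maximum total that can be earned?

Treat each block as its own option and order by rate: Gen-1/T1 25 > Gen-3/T1 17 > Gen-1/T2 16 > Gen-3/T2 15 > Gen-18/T1 13 > Gen-18/T2 12 > Gen-11/T1 7 > Gen-11/T2 6.
Gen-1/T1 (25): +50 — 210 left.
Fill Gen-3 T1 block (100 at 17) — 110 left.
Gen-1 T2 at 16: fill all 90 — 20 left.
Gen-3/T2: +20 of 90 at 15; pool empty.
Total = 25×50 + 17×100 + 16×90 + 15×20 = 4690.

4690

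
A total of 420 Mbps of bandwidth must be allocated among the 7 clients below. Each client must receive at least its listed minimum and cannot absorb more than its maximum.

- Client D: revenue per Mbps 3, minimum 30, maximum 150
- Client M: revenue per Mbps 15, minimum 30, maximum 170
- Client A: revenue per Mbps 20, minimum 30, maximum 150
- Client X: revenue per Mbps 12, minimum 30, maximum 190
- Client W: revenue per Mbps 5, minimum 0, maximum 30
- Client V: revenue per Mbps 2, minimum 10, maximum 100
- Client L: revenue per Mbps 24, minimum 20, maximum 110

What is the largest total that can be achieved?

7460

Meeting every minimum uses 30+30+30+30+0+10+20 = 150 Mbps, leaving 270.
Order the clients by revenue per Mbps: Client L 24 > Client A 20 > Client M 15 > Client X 12 > Client W 5 > Client D 3 > Client V 2.
Client L: +90 to 110 (cap) ; 180 left.
Client A takes 120 more to reach its cap of 150 ; 60 left.
Client M: +60 (room for 140) → 90. Pool exhausted.
Total = 3×30 + 15×90 + 20×150 + 12×30 + 2×10 + 24×110 = 7460.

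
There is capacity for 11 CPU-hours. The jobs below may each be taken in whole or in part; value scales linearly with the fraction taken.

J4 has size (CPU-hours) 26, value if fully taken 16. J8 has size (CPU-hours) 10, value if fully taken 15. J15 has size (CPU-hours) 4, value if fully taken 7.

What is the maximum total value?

Best value per unit of size first: J15 7/4≈1.75, J8 15/10≈1.5, J4 16/26≈0.615.
All 4 CPU-hours of J15 fit (value 7) → 7 remain.
Only 7 CPU-hours remain; take 7/10 of J8 for value 15×7/10 = 10.5.
Total value = 17.5.

17.5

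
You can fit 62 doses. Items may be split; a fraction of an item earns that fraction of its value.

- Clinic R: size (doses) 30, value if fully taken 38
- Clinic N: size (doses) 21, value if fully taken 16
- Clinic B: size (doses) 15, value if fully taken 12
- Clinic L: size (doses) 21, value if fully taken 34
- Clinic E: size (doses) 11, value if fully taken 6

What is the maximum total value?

Rank by value-to-size ratio: Clinic L 34/21≈1.62, Clinic R 38/30≈1.27, Clinic B 12/15≈0.8, Clinic N 16/21≈0.762, Clinic E 6/11≈0.545.
Take all of Clinic L (21 doses, value 34) → 41 doses left.
All 30 doses of Clinic R fit (value 38) → 11 remain.
Only 11 doses remain; take 11/15 of Clinic B for value 12×11/15 = 8.8.
Total value = 80.8.

80.8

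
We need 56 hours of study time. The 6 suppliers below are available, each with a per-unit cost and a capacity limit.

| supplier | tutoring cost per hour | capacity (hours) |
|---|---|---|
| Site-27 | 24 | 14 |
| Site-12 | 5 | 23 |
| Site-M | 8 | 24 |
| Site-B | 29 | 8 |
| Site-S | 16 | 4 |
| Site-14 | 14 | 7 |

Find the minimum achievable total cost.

Cheapest first:
Take 23 from Site-12 at 5 ; need 33 more.
Take 24 from Site-M at 8 ; need 9 more.
Site-14 (14): use full 7 ; 2 hours to go.
Take 2 from Site-S at 16 to finish.
Site-27, Site-B: unused.
Cost = 23×5 + 24×8 + 7×14 + 2×16 = 437.

437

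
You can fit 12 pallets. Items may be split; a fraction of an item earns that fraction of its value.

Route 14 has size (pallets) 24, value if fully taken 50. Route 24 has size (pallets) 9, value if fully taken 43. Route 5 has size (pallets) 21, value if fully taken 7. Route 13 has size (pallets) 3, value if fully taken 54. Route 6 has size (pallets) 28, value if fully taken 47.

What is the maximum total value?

97

Rank by value-to-size ratio: Route 13 54/3≈18, Route 24 43/9≈4.78, Route 14 50/24≈2.08, Route 6 47/28≈1.68, Route 5 7/21≈0.333.
Route 13: take in full, 3 pallets for value 54 → 9 left.
Take all of Route 24 (9 pallets, value 43) → 0 pallets left.
Total value = 97.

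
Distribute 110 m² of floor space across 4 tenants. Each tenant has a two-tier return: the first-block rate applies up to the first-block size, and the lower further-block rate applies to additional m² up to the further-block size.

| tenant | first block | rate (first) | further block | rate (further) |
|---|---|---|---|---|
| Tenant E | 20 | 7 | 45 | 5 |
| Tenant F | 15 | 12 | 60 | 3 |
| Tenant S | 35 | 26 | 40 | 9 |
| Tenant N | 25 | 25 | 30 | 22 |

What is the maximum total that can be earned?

Treat each block as its own option and order by rate: Tenant S/first 26 > Tenant N/first 25 > Tenant N/second 22 > Tenant F/first 12 > Tenant S/second 9 > Tenant E/first 7 > Tenant E/second 5 > Tenant F/second 3.
Fill Tenant S first block (35 at 26) ; 75 left.
Tenant N/first (25): +25 ; 50 left.
Tenant N second at 22: fill all 30 ; 20 left.
Tenant F/first (12): +15 ; 5 left.
Tenant S/second: +5 of 40 at 9; pool empty.
Total = 26×35 + 25×25 + 22×30 + 12×15 + 9×5 = 2420.

2420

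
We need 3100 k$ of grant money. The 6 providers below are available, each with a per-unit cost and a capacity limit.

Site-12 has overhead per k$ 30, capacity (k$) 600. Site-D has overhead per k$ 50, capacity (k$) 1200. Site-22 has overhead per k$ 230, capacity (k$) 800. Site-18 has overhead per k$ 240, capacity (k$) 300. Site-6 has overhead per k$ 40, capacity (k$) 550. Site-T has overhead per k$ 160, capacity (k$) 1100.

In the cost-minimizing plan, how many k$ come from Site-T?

750

Cheapest first:
Site-12 (30): use full 600 → 2500 k$ to go.
Take 550 from Site-6 at 40 → need 1950 more.
Take 1200 from Site-D at 50 → need 750 more.
Take 750 from Site-T at 160 to finish.
Site-22, Site-18: unused.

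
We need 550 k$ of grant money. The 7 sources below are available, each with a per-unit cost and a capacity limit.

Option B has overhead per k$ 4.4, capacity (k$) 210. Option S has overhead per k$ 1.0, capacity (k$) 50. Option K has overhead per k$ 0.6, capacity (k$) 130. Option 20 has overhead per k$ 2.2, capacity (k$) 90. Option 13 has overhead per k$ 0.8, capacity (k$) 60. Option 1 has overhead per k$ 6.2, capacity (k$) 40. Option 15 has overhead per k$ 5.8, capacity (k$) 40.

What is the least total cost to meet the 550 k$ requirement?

Cheapest first:
Option K (0.6): use full 130 → 420 k$ to go.
Take 60 from Option 13 at 0.8 → need 360 more.
Option S (1.0): use full 50 → 310 k$ to go.
Option 20 at 2.2: take all 90 k$ → 220 still needed.
Take 210 from Option B at 4.4 → need 10 more.
Take 10 from Option 15 at 5.8 to finish.
Option 1: unused.
Cost = 130×0.6 + 60×0.8 + 50×1.0 + 90×2.2 + 210×4.4 + 10×5.8 = 1356.

1356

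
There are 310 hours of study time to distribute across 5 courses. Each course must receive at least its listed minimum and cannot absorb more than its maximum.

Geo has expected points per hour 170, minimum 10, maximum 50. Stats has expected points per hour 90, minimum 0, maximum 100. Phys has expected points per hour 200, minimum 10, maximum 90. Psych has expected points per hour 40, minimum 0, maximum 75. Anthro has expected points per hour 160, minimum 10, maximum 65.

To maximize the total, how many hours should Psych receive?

5

Meeting every minimum uses 10+0+10+0+10 = 30 hours, leaving 280.
Order the courses by expected points per hour: Phys 200 > Geo 170 > Anthro 160 > Stats 90 > Psych 40.
Give Phys 80 more to hit its cap of 90 → 200 left.
Give Geo 40 more to hit its cap of 50 → 160 left.
Anthro takes 55 more to reach its cap of 65 → 105 left.
Give Stats 100 more to hit its cap of 100 → 5 left.
Only 5 left; Psych takes them to reach 5.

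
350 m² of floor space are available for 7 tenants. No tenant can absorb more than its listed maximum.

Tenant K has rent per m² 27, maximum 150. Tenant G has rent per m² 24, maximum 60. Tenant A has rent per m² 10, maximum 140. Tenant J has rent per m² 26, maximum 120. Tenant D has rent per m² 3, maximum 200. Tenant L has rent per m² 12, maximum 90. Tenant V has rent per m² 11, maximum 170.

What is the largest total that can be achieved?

8850

Order the tenants by rent per m²: Tenant K 27 > Tenant J 26 > Tenant G 24 > Tenant L 12 > Tenant V 11 > Tenant A 10 > Tenant D 3.
Tenant K: +150 to 150 (cap) — 200 left.
Give Tenant J 120 to hit its cap of 120 — 80 left.
Tenant G takes 60 to reach its cap of 60 — 20 left.
Tenant L: +20 (room for 90) → 20. Pool exhausted.
Total = 27×150 + 24×60 + 26×120 + 12×20 = 8850.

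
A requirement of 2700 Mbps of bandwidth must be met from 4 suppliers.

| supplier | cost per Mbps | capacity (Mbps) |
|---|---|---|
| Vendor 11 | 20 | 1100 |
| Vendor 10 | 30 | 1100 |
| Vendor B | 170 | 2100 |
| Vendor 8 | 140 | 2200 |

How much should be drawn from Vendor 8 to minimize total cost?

500

Use suppliers in increasing cost order.
Vendor 11 (20): use full 1100 → 1600 Mbps to go.
Vendor 10 at 30: take all 1100 Mbps → 500 still needed.
Take 500 from Vendor 8 at 140 to finish.
Vendor B: unused.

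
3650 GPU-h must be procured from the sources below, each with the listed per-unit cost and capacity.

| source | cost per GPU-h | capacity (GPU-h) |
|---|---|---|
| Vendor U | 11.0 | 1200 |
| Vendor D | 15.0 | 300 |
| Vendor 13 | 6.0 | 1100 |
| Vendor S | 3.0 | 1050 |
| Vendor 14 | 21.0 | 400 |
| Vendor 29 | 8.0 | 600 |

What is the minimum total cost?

24450

Fill from the cheapest source first.
Take 1050 from Vendor S at 3.0 → need 2600 more.
Vendor 13 (6.0): use full 1100 → 1500 GPU-h to go.
Vendor 29 (8.0): use full 600 → 900 GPU-h to go.
Vendor U at 11.0: take 900 of its 1200 → requirement met.
Vendor D, Vendor 14: unused.
Cost = 1050×3.0 + 1100×6.0 + 600×8.0 + 900×11.0 = 24450.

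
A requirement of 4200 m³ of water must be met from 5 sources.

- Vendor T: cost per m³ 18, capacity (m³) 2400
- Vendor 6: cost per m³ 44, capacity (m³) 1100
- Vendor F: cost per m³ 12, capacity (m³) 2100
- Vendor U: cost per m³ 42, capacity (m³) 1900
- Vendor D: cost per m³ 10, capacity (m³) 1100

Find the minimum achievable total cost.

Cheapest first:
Take 1100 from Vendor D at 10 ; need 3100 more.
Vendor F at 12: take all 2100 m³ ; 1000 still needed.
Vendor T at 18: take 1000 of its 2400 ; requirement met.
Vendor U, Vendor 6: unused.
Cost = 1100×10 + 2100×12 + 1000×18 = 54200.

54200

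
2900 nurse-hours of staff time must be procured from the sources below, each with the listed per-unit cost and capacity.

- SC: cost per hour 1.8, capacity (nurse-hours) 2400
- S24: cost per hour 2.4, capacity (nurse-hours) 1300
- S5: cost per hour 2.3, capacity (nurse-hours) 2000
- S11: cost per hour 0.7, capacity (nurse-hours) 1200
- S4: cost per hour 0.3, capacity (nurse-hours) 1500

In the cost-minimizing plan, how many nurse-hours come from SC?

200

Fill from the cheapest source first.
Take 1500 from S4 at 0.3 — need 1400 more.
S11 at 0.7: take all 1200 nurse-hours — 200 still needed.
SC (1.8): take the remaining 200 — done.
S5, S24: unused.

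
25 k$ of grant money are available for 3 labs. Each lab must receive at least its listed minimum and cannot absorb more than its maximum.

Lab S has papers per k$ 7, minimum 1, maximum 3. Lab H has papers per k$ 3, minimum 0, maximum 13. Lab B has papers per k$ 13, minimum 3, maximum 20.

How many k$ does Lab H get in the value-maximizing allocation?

2

Meeting every minimum uses 1+0+3 = 4 k$, leaving 21.
Highest papers per k$ first: Lab B 13 > Lab S 7 > Lab H 3.
Give Lab B 17 more to hit its cap of 20 → 4 left.
Give Lab S 2 more to hit its cap of 3 → 2 left.
Only 2 left; Lab H takes them to reach 2.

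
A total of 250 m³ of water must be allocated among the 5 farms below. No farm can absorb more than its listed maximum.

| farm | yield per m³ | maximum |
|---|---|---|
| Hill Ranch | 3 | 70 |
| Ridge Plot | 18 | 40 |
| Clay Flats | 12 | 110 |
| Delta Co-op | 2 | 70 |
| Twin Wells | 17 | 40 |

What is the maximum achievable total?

2900

Highest yield per m³ first: Ridge Plot 18 > Twin Wells 17 > Clay Flats 12 > Hill Ranch 3 > Delta Co-op 2.
Give Ridge Plot 40 to hit its cap of 40 — 210 left.
Twin Wells: +40 to 40 (cap) — 170 left.
Give Clay Flats 110 to hit its cap of 110 — 60 left.
Only 60 left; Hill Ranch takes them to reach 60.
Total = 3×60 + 18×40 + 12×110 + 17×40 = 2900.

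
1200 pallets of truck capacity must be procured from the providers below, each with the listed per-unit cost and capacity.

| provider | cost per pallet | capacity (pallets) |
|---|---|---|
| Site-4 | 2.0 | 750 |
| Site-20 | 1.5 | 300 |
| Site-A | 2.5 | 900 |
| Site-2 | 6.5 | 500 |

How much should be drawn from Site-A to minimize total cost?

150

Use providers in increasing cost order.
Take 300 from Site-20 at 1.5 — need 900 more.
Site-4 at 2.0: take all 750 pallets — 150 still needed.
Site-A at 2.5: take 150 of its 900 — requirement met.
Site-2: unused.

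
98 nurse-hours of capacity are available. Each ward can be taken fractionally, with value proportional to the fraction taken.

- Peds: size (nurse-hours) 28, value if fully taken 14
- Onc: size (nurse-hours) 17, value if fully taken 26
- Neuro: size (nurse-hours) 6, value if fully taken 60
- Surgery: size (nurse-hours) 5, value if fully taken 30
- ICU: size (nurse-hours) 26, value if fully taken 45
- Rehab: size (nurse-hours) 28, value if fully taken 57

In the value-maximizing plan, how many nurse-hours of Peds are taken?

Sort by value density: Neuro 60/6≈10, Surgery 30/5≈6, Rehab 57/28≈2.04, ICU 45/26≈1.73, Onc 26/17≈1.53, Peds 14/28≈0.5.
Neuro: take in full, 6 nurse-hours for value 60 ; 92 left.
All 5 nurse-hours of Surgery fit (value 30) ; 87 remain.
Take all of Rehab (28 nurse-hours, value 57) ; 59 nurse-hours left.
All 26 nurse-hours of ICU fit (value 45) ; 33 remain.
All 17 nurse-hours of Onc fit (value 26) ; 16 remain.
16 nurse-hours left: a 16/28 share of Peds gives 14×16/28 = 8.

16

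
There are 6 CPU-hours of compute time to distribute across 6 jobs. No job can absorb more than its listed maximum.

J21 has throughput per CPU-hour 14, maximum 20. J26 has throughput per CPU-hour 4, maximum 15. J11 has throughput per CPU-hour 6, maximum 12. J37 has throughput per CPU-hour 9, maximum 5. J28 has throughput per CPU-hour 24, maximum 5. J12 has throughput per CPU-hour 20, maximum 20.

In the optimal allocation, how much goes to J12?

Rank by throughput per CPU-hour: J28 24 > J12 20 > J21 14 > J37 9 > J11 6 > J26 4.
J28: +5 to 5 (cap) → 1 left.
J12 has room for 20 but only 1 remain, so it gets 1.

1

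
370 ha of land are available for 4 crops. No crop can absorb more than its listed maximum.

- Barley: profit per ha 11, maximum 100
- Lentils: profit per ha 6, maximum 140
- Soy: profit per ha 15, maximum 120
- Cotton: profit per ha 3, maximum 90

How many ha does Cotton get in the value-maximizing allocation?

Rank by profit per ha: Soy 15 > Barley 11 > Lentils 6 > Cotton 3.
Give Soy 120 to hit its cap of 120 ; 250 left.
Barley takes 100 to reach its cap of 100 ; 150 left.
Lentils: +140 to 140 (cap) ; 10 left.
Only 10 left; Cotton takes them to reach 10.

10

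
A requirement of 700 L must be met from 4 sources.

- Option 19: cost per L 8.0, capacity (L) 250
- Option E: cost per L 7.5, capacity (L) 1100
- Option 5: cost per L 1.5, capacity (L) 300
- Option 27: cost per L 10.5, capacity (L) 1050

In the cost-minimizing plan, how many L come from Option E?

400

Cheapest first:
Option 5 at 1.5: take all 300 L → 400 still needed.
Option E at 7.5: take 400 of its 1100 → requirement met.
Option 19, Option 27: unused.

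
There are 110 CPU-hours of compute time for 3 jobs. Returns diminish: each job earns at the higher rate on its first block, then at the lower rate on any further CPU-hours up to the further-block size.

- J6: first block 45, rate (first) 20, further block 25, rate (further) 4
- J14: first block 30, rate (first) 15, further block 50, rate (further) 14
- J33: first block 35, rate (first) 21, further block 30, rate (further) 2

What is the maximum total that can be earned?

Rank every tier by rate: J33/tier1 21 > J6/tier1 20 > J14/tier1 15 > J14/tier2 14 > J6/tier2 4 > J33/tier2 2.
Fill J33 tier1 block (35 at 21) ; 75 left.
J6/tier1 (20): +45 ; 30 left.
J14 tier1 at 15: fill all 30 ; 0 left.
Total = 21×35 + 20×45 + 15×30 = 2085.

2085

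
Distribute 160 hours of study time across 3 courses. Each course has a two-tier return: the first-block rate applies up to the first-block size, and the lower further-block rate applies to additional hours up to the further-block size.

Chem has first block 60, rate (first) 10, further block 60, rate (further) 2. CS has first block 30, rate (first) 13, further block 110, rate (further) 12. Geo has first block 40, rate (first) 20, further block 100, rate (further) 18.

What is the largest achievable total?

2860

Treat each block as its own option and order by rate: Geo/first 20 > Geo/second 18 > CS/first 13 > CS/second 12 > Chem/first 10 > Chem/second 2.
Geo first at 20: fill all 40 → 120 left.
Fill Geo second block (100 at 18) → 20 left.
CS first at 13: only 20 left, fill 20.
Total = 20×40 + 18×100 + 13×20 = 2860.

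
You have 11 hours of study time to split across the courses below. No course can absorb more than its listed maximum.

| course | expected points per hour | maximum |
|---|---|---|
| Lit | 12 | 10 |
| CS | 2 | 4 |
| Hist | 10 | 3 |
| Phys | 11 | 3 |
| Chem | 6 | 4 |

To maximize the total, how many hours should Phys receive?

Order the courses by expected points per hour: Lit 12 > Phys 11 > Hist 10 > Chem 6 > CS 2.
Lit takes 10 to reach its cap of 10 — 1 left.
Only 1 left; Phys takes them to reach 1.

1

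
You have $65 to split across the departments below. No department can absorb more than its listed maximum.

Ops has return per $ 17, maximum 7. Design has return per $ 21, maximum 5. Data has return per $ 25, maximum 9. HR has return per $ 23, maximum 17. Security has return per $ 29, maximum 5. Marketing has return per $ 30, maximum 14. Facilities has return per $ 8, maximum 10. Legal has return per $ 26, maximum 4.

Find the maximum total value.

Order the departments by return per $: Marketing 30 > Security 29 > Legal 26 > Data 25 > HR 23 > Design 21 > Ops 17 > Facilities 8.
Marketing takes 14 to reach its cap of 14 → 51 left.
Security: +5 to 5 (cap) → 46 left.
Legal takes 4 to reach its cap of 4 → 42 left.
Data: +9 to 9 (cap) → 33 left.
HR takes 17 to reach its cap of 17 → 16 left.
Give Design 5 to hit its cap of 5 → 11 left.
Ops takes 7 to reach its cap of 7 → 4 left.
Facilities: +4 (room for 10) → 4. Pool exhausted.
Total = 17×7 + 21×5 + 25×9 + 23×17 + 29×5 + 30×14 + 8×4 + 26×4 = 1541.

1541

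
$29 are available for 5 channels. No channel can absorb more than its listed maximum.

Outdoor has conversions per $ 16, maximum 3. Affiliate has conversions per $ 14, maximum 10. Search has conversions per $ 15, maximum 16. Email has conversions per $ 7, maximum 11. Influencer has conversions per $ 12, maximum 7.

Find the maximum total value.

Highest conversions per $ first: Outdoor 16 > Search 15 > Affiliate 14 > Influencer 12 > Email 7.
Give Outdoor 3 to hit its cap of 3 — 26 left.
Give Search 16 to hit its cap of 16 — 10 left.
Affiliate: +10 to 10 (cap) — 0 left.
Total = 16×3 + 14×10 + 15×16 = 428.

428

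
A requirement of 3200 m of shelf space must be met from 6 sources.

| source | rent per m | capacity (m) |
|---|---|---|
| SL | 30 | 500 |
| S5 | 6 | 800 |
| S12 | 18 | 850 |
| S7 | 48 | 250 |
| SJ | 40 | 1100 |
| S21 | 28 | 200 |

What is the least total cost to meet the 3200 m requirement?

Use sources in increasing cost order.
S5 (6): use full 800 ; 2400 m to go.
S12 (18): use full 850 ; 1550 m to go.
S21 at 28: take all 200 m ; 1350 still needed.
SL at 30: take all 500 m ; 850 still needed.
SJ (40): take the remaining 850 ; done.
S7: unused.
Cost = 800×6 + 850×18 + 200×28 + 500×30 + 850×40 = 74700.

74700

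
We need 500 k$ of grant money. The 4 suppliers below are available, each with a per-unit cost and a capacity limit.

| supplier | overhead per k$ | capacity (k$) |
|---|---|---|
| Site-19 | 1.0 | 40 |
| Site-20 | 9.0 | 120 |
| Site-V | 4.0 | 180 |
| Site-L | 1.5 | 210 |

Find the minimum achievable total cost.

Use suppliers in increasing cost order.
Take 40 from Site-19 at 1.0 ; need 460 more.
Take 210 from Site-L at 1.5 ; need 250 more.
Take 180 from Site-V at 4.0 ; need 70 more.
Take 70 from Site-20 at 9.0 to finish.
Cost = 40×1.0 + 210×1.5 + 180×4.0 + 70×9.0 = 1705.

1705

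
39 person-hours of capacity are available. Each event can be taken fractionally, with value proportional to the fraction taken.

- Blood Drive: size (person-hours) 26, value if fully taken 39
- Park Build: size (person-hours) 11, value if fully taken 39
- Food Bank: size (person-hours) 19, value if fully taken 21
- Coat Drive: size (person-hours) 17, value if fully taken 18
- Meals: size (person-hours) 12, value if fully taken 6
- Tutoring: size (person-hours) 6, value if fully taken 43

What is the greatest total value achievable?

115

Rank by value-to-size ratio: Tutoring 43/6≈7.17, Park Build 39/11≈3.55, Blood Drive 39/26≈1.5, Food Bank 21/19≈1.11, Coat Drive 18/17≈1.06, Meals 6/12≈0.5.
All 6 person-hours of Tutoring fit (value 43) → 33 remain.
Take all of Park Build (11 person-hours, value 39) → 22 person-hours left.
Only 22 person-hours remain; take 22/26 of Blood Drive for value 39×22/26 = 33.
Total value = 115.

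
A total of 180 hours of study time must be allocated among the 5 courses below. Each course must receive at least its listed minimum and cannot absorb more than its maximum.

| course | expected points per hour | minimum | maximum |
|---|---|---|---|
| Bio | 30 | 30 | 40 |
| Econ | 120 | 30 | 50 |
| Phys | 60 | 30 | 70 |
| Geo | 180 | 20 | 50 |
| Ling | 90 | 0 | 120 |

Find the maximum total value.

19500

Meeting every minimum uses 30+30+30+20+0 = 110 hours, leaving 70.
Rank by expected points per hour: Geo 180 > Econ 120 > Ling 90 > Phys 60 > Bio 30.
Geo takes 30 more to reach its cap of 50 ; 40 left.
Give Econ 20 more to hit its cap of 50 ; 20 left.
Only 20 left; Ling takes them to reach 20.
Total = 30×30 + 120×50 + 60×30 + 180×50 + 90×20 = 19500.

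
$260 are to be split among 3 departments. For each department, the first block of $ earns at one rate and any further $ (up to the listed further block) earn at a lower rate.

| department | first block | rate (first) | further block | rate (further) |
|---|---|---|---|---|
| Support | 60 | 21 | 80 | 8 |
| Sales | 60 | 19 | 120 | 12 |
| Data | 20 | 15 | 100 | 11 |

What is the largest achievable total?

4140

Rank every tier by rate: Support/tier1 21 > Sales/tier1 19 > Data/tier1 15 > Sales/tier2 12 > Data/tier2 11 > Support/tier2 8.
Support/tier1 (21): +60 → 200 left.
Sales tier1 at 19: fill all 60 → 140 left.
Fill Data tier1 block (20 at 15) → 120 left.
Sales/tier2 (12): +120 → 0 left.
Total = 21×60 + 19×60 + 15×20 + 12×120 = 4140.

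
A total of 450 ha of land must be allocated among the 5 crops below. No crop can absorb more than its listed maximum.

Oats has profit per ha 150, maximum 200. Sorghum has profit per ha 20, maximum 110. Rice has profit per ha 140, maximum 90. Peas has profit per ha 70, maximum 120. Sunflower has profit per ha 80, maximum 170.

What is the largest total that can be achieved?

Order the crops by profit per ha: Oats 150 > Rice 140 > Sunflower 80 > Peas 70 > Sorghum 20.
Give Oats 200 to hit its cap of 200 → 250 left.
Rice takes 90 to reach its cap of 90 → 160 left.
Sunflower has room for 170 but only 160 remain, so it gets 160.
Total = 150×200 + 140×90 + 80×160 = 55400.

55400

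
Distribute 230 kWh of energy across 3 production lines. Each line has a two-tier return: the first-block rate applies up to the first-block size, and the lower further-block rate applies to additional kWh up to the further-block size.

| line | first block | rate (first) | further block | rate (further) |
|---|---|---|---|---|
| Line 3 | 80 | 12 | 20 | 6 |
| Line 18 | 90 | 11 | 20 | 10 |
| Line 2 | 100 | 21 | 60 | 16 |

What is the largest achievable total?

3900

Treat each block as its own option and order by rate: Line 2/tier1 21 > Line 2/tier2 16 > Line 3/tier1 12 > Line 18/tier1 11 > Line 18/tier2 10 > Line 3/tier2 6.
Line 2/tier1 (21): +100 → 130 left.
Line 2/tier2 (16): +60 → 70 left.
Line 3/tier1: +70 of 80 at 12; pool empty.
Total = 21×100 + 16×60 + 12×70 = 3900.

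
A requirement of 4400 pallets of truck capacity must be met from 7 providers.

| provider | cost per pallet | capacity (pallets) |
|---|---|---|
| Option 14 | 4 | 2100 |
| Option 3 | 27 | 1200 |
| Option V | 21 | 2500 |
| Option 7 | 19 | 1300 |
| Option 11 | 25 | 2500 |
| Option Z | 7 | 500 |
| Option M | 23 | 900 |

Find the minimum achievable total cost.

47100

Use providers in increasing cost order.
Take 2100 from Option 14 at 4 ; need 2300 more.
Option Z (7): use full 500 ; 1800 pallets to go.
Option 7 (19): use full 1300 ; 500 pallets to go.
Option V (21): take the remaining 500 ; done.
Option M, Option 11, Option 3: unused.
Cost = 2100×4 + 500×7 + 1300×19 + 500×21 = 47100.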